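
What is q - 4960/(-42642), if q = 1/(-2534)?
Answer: 6262999/54027414 ≈ 0.11592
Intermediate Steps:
q = -1/2534 ≈ -0.00039463
q - 4960/(-42642) = -1/2534 - 4960/(-42642) = -1/2534 - 4960*(-1/42642) = -1/2534 + 2480/21321 = 6262999/54027414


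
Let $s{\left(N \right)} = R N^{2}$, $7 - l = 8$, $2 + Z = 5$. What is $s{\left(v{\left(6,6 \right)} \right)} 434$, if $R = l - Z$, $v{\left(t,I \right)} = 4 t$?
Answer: $-999936$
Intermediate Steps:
$Z = 3$ ($Z = -2 + 5 = 3$)
$l = -1$ ($l = 7 - 8 = -1$)
$R = -4$ ($R = -1 - 3 = -4$)
$s{\left(N \right)} = - 4 N^{2}$
$s{\left(v{\left(6,6 \right)} \right)} 434 = - 4 \left(4 \cdot 6\right)^{2} \cdot 434 = - 4 \cdot 24^{2} \cdot 434 = \left(-4\right) 576 \cdot 434 = \left(-2304\right) 434 = -999936$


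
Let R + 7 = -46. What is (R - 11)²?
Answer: 4096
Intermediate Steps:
R = -53 (R = -7 - 46 = -53)
(R - 11)² = (-53 - 11)² = (-64)² = 4096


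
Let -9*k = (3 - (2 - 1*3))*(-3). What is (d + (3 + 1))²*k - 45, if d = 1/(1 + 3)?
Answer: -251/12 ≈ -20.917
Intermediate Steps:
k = 4/3 (k = -(3 - (2 - 1*3))*(-3)/9 = -(3 - (2 - 3))*(-3)/9 = -(3 - 1*(-1))*(-3)/9 = -(3 + 1)*(-3)/9 = -4*(-3)/9 = -⅑*(-12) = 4/3 ≈ 1.3333)
d = ¼ (d = 1/4 = ¼ ≈ 0.25000)
(d + (3 + 1))²*k - 45 = (¼ + (3 + 1))²*(4/3) - 45 = (¼ + 4)²*(4/3) - 45 = (17/4)²*(4/3) - 45 = (289/16)*(4/3) - 45 = 289/12 - 45 = -251/12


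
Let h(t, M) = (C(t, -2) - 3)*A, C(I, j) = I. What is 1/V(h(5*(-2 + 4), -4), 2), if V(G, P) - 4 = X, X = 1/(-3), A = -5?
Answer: 3/11 ≈ 0.27273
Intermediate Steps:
X = -⅓ ≈ -0.33333
h(t, M) = 15 - 5*t (h(t, M) = (t - 3)*(-5) = (-3 + t)*(-5) = 15 - 5*t)
V(G, P) = 11/3 (V(G, P) = 4 - ⅓ = 11/3)
1/V(h(5*(-2 + 4), -4), 2) = 1/(11/3) = 3/11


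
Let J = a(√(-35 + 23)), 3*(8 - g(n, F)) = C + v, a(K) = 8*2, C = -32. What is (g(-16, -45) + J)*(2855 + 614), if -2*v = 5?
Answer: 246299/2 ≈ 1.2315e+5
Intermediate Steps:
v = -5/2 (v = -½*5 = -5/2 ≈ -2.5000)
a(K) = 16
g(n, F) = 39/2 (g(n, F) = 8 - (-32 - 5/2)/3 = 8 - ⅓*(-69/2) = 8 + 23/2 = 39/2)
J = 16
(g(-16, -45) + J)*(2855 + 614) = (39/2 + 16)*(2855 + 614) = (71/2)*3469 = 246299/2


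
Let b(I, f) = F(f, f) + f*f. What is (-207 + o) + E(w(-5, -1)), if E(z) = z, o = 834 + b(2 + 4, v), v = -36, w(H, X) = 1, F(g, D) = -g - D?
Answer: 1996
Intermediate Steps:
F(g, D) = -D - g
b(I, f) = f² - 2*f (b(I, f) = (-f - f) + f*f = -2*f + f² = f² - 2*f)
o = 2202 (o = 834 - 36*(-2 - 36) = 834 - 36*(-38) = 834 + 1368 = 2202)
(-207 + o) + E(w(-5, -1)) = (-207 + 2202) + 1 = 1995 + 1 = 1996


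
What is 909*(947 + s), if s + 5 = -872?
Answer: 63630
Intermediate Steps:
s = -877 (s = -5 - 872 = -877)
909*(947 + s) = 909*(947 - 877) = 909*70 = 63630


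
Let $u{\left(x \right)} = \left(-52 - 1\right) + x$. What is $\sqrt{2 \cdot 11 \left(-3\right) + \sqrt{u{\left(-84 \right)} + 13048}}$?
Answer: $\sqrt{-66 + \sqrt{12911}} \approx 6.9012$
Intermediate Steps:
$u{\left(x \right)} = -53 + x$
$\sqrt{2 \cdot 11 \left(-3\right) + \sqrt{u{\left(-84 \right)} + 13048}} = \sqrt{2 \cdot 11 \left(-3\right) + \sqrt{\left(-53 - 84\right) + 13048}} = \sqrt{22 \left(-3\right) + \sqrt{-137 + 13048}} = \sqrt{-66 + \sqrt{12911}}$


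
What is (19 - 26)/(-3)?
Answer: 7/3 ≈ 2.3333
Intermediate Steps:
(19 - 26)/(-3) = -7*(-⅓) = 7/3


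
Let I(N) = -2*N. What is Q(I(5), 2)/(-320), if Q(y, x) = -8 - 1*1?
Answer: 9/320 ≈ 0.028125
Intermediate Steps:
Q(y, x) = -9 (Q(y, x) = -8 - 1 = -9)
Q(I(5), 2)/(-320) = -9/(-320) = -9*(-1/320) = 9/320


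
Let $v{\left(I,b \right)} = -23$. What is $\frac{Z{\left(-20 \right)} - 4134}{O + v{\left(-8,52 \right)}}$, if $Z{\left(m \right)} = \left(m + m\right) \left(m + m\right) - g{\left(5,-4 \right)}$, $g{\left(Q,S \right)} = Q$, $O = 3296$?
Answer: $- \frac{2539}{3273} \approx -0.77574$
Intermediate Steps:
$Z{\left(m \right)} = -5 + 4 m^{2}$ ($Z{\left(m \right)} = \left(m + m\right) \left(m + m\right) - 5 = 2 m 2 m - 5 = 4 m^{2} - 5 = -5 + 4 m^{2}$)
$\frac{Z{\left(-20 \right)} - 4134}{O + v{\left(-8,52 \right)}} = \frac{\left(-5 + 4 \left(-20\right)^{2}\right) - 4134}{3296 - 23} = \frac{\left(-5 + 4 \cdot 400\right) - 4134}{3273} = \left(\left(-5 + 1600\right) - 4134\right) \frac{1}{3273} = \left(1595 - 4134\right) \frac{1}{3273} = \left(-2539\right) \frac{1}{3273} = - \frac{2539}{3273}$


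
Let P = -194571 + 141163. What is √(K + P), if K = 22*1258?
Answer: 2*I*√6433 ≈ 160.41*I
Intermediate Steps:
K = 27676
P = -53408
√(K + P) = √(27676 - 53408) = √(-25732) = 2*I*√6433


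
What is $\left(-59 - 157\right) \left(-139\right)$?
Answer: $30024$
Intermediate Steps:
$\left(-59 - 157\right) \left(-139\right) = \left(-216\right) \left(-139\right) = 30024$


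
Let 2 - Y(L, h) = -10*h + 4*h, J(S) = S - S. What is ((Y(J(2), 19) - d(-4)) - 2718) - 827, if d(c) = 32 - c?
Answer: -3465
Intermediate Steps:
J(S) = 0
Y(L, h) = 2 + 6*h (Y(L, h) = 2 - (-10*h + 4*h) = 2 - (-6)*h = 2 + 6*h)
((Y(J(2), 19) - d(-4)) - 2718) - 827 = (((2 + 6*19) - (32 - 1*(-4))) - 2718) - 827 = (((2 + 114) - (32 + 4)) - 2718) - 827 = ((116 - 1*36) - 2718) - 827 = ((116 - 36) - 2718) - 827 = (80 - 2718) - 827 = -2638 - 827 = -3465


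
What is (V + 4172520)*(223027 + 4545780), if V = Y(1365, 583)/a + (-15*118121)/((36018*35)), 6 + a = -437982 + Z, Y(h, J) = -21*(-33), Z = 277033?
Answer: 269158982615731513576973/13526980110 ≈ 1.9898e+13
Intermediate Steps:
Y(h, J) = 693
a = -160955 (a = -6 + (-437982 + 277033) = -6 - 160949 = -160955)
V = -19070406661/13526980110 (V = 693/(-160955) + (-15*118121)/((36018*35)) = 693*(-1/160955) - 1771815/1260630 = -693/160955 - 1771815*1/1260630 = -693/160955 - 118121/84042 = -19070406661/13526980110 ≈ -1.4098)
(V + 4172520)*(223027 + 4545780) = (-19070406661/13526980110 + 4172520)*(223027 + 4545780) = (56441575978170539/13526980110)*4768807 = 269158982615731513576973/13526980110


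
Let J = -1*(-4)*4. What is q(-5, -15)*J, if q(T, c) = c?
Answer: -240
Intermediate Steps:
J = 16 (J = 4*4 = 16)
q(-5, -15)*J = -15*16 = -240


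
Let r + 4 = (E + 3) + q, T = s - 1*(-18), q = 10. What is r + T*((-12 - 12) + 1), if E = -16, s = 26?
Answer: -1019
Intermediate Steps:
T = 44 (T = 26 - 1*(-18) = 26 + 18 = 44)
r = -7 (r = -4 + ((-16 + 3) + 10) = -4 + (-13 + 10) = -4 - 3 = -7)
r + T*((-12 - 12) + 1) = -7 + 44*((-12 - 12) + 1) = -7 + 44*(-24 + 1) = -7 + 44*(-23) = -7 - 1012 = -1019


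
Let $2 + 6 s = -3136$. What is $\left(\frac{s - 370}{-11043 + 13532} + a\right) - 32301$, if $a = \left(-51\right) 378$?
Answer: $- \frac{6756896}{131} \approx -51579.0$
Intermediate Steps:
$s = -523$ ($s = - \frac{1}{3} + \frac{1}{6} \left(-3136\right) = - \frac{1}{3} - \frac{1568}{3} = -523$)
$a = -19278$
$\left(\frac{s - 370}{-11043 + 13532} + a\right) - 32301 = \left(\frac{-523 - 370}{-11043 + 13532} - 19278\right) - 32301 = \left(- \frac{893}{2489} - 19278\right) - 32301 = \left(\left(-893\right) \frac{1}{2489} - 19278\right) - 32301 = \left(- \frac{47}{131} - 19278\right) - 32301 = - \frac{2525465}{131} - 32301 = - \frac{6756896}{131}$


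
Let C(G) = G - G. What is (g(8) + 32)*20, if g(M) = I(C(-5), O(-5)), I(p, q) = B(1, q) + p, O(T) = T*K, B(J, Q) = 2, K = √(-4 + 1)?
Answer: 680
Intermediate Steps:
K = I*√3 (K = √(-3) = I*√3 ≈ 1.732*I)
C(G) = 0
O(T) = I*T*√3 (O(T) = T*(I*√3) = I*T*√3)
I(p, q) = 2 + p
g(M) = 2 (g(M) = 2 + 0 = 2)
(g(8) + 32)*20 = (2 + 32)*20 = 34*20 = 680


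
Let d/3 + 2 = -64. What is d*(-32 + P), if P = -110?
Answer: 28116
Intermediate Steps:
d = -198 (d = -6 + 3*(-64) = -6 - 192 = -198)
d*(-32 + P) = -198*(-32 - 110) = -198*(-142) = 28116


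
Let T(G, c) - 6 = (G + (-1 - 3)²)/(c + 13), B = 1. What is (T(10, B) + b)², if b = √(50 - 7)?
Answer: 5132/49 + 110*√43/7 ≈ 207.78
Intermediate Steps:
T(G, c) = 6 + (16 + G)/(13 + c) (T(G, c) = 6 + (G + (-1 - 3)²)/(c + 13) = 6 + (G + (-4)²)/(13 + c) = 6 + (G + 16)/(13 + c) = 6 + (16 + G)/(13 + c))
b = √43 ≈ 6.5574
(T(10, B) + b)² = ((94 + 10 + 6*1)/(13 + 1) + √43)² = ((94 + 10 + 6)/14 + √43)² = ((1/14)*110 + √43)² = (55/7 + √43)²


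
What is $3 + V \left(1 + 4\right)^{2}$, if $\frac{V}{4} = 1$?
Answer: $103$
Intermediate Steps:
$V = 4$ ($V = 4 \cdot 1 = 4$)
$3 + V \left(1 + 4\right)^{2} = 3 + 4 \left(1 + 4\right)^{2} = 3 + 4 \cdot 5^{2} = 3 + 4 \cdot 25 = 3 + 100 = 103$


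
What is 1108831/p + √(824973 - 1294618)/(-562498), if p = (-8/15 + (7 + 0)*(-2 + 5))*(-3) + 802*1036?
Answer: 5544155/4154053 - I*√469645/562498 ≈ 1.3346 - 0.0012183*I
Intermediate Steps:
p = 4154053/5 (p = (-8*1/15 + 7*3)*(-3) + 830872 = (-8/15 + 21)*(-3) + 830872 = (307/15)*(-3) + 830872 = -307/5 + 830872 = 4154053/5 ≈ 8.3081e+5)
1108831/p + √(824973 - 1294618)/(-562498) = 1108831/(4154053/5) + √(824973 - 1294618)/(-562498) = 1108831*(5/4154053) + √(-469645)*(-1/562498) = 5544155/4154053 + (I*√469645)*(-1/562498) = 5544155/4154053 - I*√469645/562498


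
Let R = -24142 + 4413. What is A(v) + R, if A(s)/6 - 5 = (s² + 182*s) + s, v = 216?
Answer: 497405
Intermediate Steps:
R = -19729
A(s) = 30 + 6*s² + 1098*s (A(s) = 30 + 6*((s² + 182*s) + s) = 30 + 6*(s² + 183*s) = 30 + (6*s² + 1098*s) = 30 + 6*s² + 1098*s)
A(v) + R = (30 + 6*216² + 1098*216) - 19729 = (30 + 6*46656 + 237168) - 19729 = (30 + 279936 + 237168) - 19729 = 517134 - 19729 = 497405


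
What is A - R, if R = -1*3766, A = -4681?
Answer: -915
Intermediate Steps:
R = -3766
A - R = -4681 - 1*(-3766) = -4681 + 3766 = -915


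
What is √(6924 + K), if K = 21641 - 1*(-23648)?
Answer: √52213 ≈ 228.50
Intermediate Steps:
K = 45289 (K = 21641 + 23648 = 45289)
√(6924 + K) = √(6924 + 45289) = √52213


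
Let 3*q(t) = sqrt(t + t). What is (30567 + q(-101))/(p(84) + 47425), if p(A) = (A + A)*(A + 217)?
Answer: 30567/97993 + I*sqrt(202)/293979 ≈ 0.31193 + 4.8346e-5*I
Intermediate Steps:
p(A) = 2*A*(217 + A) (p(A) = (2*A)*(217 + A) = 2*A*(217 + A))
q(t) = sqrt(2)*sqrt(t)/3 (q(t) = sqrt(t + t)/3 = sqrt(2*t)/3 = (sqrt(2)*sqrt(t))/3 = sqrt(2)*sqrt(t)/3)
(30567 + q(-101))/(p(84) + 47425) = (30567 + sqrt(2)*sqrt(-101)/3)/(2*84*(217 + 84) + 47425) = (30567 + sqrt(2)*(I*sqrt(101))/3)/(2*84*301 + 47425) = (30567 + I*sqrt(202)/3)/(50568 + 47425) = (30567 + I*sqrt(202)/3)/97993 = (30567 + I*sqrt(202)/3)*(1/97993) = 30567/97993 + I*sqrt(202)/293979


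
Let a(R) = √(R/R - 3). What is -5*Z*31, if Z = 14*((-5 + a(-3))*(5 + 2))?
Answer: 75950 - 15190*I*√2 ≈ 75950.0 - 21482.0*I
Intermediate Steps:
a(R) = I*√2 (a(R) = √(1 - 3) = √(-2) = I*√2)
Z = -490 + 98*I*√2 (Z = 14*((-5 + I*√2)*(5 + 2)) = 14*((-5 + I*√2)*7) = 14*(-35 + 7*I*√2) = -490 + 98*I*√2 ≈ -490.0 + 138.59*I)
-5*Z*31 = -5*(-490 + 98*I*√2)*31 = (2450 - 490*I*√2)*31 = 75950 - 15190*I*√2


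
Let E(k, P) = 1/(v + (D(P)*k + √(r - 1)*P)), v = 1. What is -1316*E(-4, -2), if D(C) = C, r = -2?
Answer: -3948/31 - 2632*I*√3/93 ≈ -127.35 - 49.019*I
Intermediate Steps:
E(k, P) = 1/(1 + P*k + I*P*√3) (E(k, P) = 1/(1 + (P*k + √(-2 - 1)*P)) = 1/(1 + (P*k + √(-3)*P)) = 1/(1 + (P*k + (I*√3)*P)) = 1/(1 + (P*k + I*P*√3)) = 1/(1 + P*k + I*P*√3))
-1316*E(-4, -2) = -1316/(1 - 2*(-4) + I*(-2)*√3) = -1316/(1 + 8 - 2*I*√3) = -1316/(9 - 2*I*√3)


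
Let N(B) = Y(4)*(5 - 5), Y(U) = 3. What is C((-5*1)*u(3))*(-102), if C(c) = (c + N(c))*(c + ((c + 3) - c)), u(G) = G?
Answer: -18360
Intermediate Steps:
N(B) = 0 (N(B) = 3*(5 - 5) = 3*0 = 0)
C(c) = c*(3 + c) (C(c) = (c + 0)*(c + ((c + 3) - c)) = c*(c + ((3 + c) - c)) = c*(c + 3) = c*(3 + c))
C((-5*1)*u(3))*(-102) = ((-5*1*3)*(3 - 5*1*3))*(-102) = ((-5*3)*(3 - 5*3))*(-102) = -15*(3 - 15)*(-102) = -15*(-12)*(-102) = 180*(-102) = -18360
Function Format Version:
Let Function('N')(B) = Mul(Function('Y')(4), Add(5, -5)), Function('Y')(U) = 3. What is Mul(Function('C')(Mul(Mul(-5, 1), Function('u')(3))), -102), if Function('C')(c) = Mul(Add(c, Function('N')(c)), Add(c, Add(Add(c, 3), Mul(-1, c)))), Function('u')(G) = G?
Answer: -18360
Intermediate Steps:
Function('N')(B) = 0 (Function('N')(B) = Mul(3, Add(5, -5)) = Mul(3, 0) = 0)
Function('C')(c) = Mul(c, Add(3, c)) (Function('C')(c) = Mul(Add(c, 0), Add(c, Add(Add(c, 3), Mul(-1, c)))) = Mul(c, Add(c, Add(Add(3, c), Mul(-1, c)))) = Mul(c, Add(c, 3)) = Mul(c, Add(3, c)))
Mul(Function('C')(Mul(Mul(-5, 1), Function('u')(3))), -102) = Mul(Mul(Mul(Mul(-5, 1), 3), Add(3, Mul(Mul(-5, 1), 3))), -102) = Mul(Mul(Mul(-5, 3), Add(3, Mul(-5, 3))), -102) = Mul(Mul(-15, Add(3, -15)), -102) = Mul(Mul(-15, -12), -102) = Mul(180, -102) = -18360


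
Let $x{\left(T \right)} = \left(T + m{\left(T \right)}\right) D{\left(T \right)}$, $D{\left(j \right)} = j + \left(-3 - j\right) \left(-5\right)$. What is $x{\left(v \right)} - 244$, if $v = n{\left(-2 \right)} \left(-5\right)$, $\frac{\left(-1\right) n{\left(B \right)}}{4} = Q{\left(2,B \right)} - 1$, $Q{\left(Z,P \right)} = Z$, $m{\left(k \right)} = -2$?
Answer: $2186$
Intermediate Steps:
$D{\left(j \right)} = 15 + 6 j$ ($D{\left(j \right)} = j + \left(15 + 5 j\right) = 15 + 6 j$)
$n{\left(B \right)} = -4$ ($n{\left(B \right)} = - 4 \left(2 - 1\right) = \left(-4\right) 1 = -4$)
$v = 20$ ($v = \left(-4\right) \left(-5\right) = 20$)
$x{\left(T \right)} = \left(-2 + T\right) \left(15 + 6 T\right)$ ($x{\left(T \right)} = \left(T - 2\right) \left(15 + 6 T\right) = \left(-2 + T\right) \left(15 + 6 T\right)$)
$x{\left(v \right)} - 244 = 3 \left(-2 + 20\right) \left(5 + 2 \cdot 20\right) - 244 = 3 \cdot 18 \left(5 + 40\right) - 244 = 3 \cdot 18 \cdot 45 - 244 = 2430 - 244 = 2186$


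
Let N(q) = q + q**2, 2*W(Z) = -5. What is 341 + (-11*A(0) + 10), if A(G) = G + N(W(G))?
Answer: 1239/4 ≈ 309.75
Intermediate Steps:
W(Z) = -5/2 (W(Z) = (1/2)*(-5) = -5/2)
A(G) = 15/4 + G (A(G) = G - 5*(1 - 5/2)/2 = G - 5/2*(-3/2) = G + 15/4 = 15/4 + G)
341 + (-11*A(0) + 10) = 341 + (-11*(15/4 + 0) + 10) = 341 + (-11*15/4 + 10) = 341 + (-165/4 + 10) = 341 - 125/4 = 1239/4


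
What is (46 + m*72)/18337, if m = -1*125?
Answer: -814/1667 ≈ -0.48830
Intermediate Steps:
m = -125
(46 + m*72)/18337 = (46 - 125*72)/18337 = (46 - 9000)*(1/18337) = -8954*1/18337 = -814/1667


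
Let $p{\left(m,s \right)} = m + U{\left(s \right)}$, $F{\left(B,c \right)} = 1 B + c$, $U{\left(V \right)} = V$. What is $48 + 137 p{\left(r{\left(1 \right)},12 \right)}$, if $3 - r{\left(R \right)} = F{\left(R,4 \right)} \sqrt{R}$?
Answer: $1418$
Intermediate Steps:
$F{\left(B,c \right)} = B + c$
$r{\left(R \right)} = 3 - \sqrt{R} \left(4 + R\right)$ ($r{\left(R \right)} = 3 - \left(R + 4\right) \sqrt{R} = 3 - \left(4 + R\right) \sqrt{R} = 3 - \sqrt{R} \left(4 + R\right)$)
$p{\left(m,s \right)} = m + s$
$48 + 137 p{\left(r{\left(1 \right)},12 \right)} = 48 + 137 \left(\left(3 - \sqrt{1} \left(4 + 1\right)\right) + 12\right) = 48 + 137 \left(\left(3 - 1 \cdot 5\right) + 12\right) = 48 + 137 \left(\left(3 - 5\right) + 12\right) = 48 + 137 \left(-2 + 12\right) = 48 + 137 \cdot 10 = 48 + 1370 = 1418$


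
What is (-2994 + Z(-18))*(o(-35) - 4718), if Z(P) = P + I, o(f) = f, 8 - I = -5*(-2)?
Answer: 14325542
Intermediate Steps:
I = -2 (I = 8 - (-5)*(-2) = 8 - 1*10 = 8 - 10 = -2)
Z(P) = -2 + P (Z(P) = P - 2 = -2 + P)
(-2994 + Z(-18))*(o(-35) - 4718) = (-2994 + (-2 - 18))*(-35 - 4718) = (-2994 - 20)*(-4753) = -3014*(-4753) = 14325542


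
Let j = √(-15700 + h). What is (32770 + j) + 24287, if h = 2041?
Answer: 57057 + I*√13659 ≈ 57057.0 + 116.87*I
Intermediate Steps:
j = I*√13659 (j = √(-15700 + 2041) = √(-13659) = I*√13659 ≈ 116.87*I)
(32770 + j) + 24287 = (32770 + I*√13659) + 24287 = 57057 + I*√13659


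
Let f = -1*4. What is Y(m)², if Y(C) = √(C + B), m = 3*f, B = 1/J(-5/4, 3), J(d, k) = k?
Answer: -35/3 ≈ -11.667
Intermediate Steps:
f = -4
B = ⅓ (B = 1/3 = ⅓ ≈ 0.33333)
m = -12 (m = 3*(-4) = -12)
Y(C) = √(⅓ + C) (Y(C) = √(C + ⅓) = √(⅓ + C))
Y(m)² = (√(3 + 9*(-12))/3)² = (√(3 - 108)/3)² = (√(-105)/3)² = ((I*√105)/3)² = (I*√105/3)² = -35/3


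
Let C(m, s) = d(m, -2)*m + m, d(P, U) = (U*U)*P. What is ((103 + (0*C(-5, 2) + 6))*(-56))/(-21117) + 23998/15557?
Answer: 601725694/328517169 ≈ 1.8316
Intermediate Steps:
d(P, U) = P*U² (d(P, U) = U²*P = P*U²)
C(m, s) = m + 4*m² (C(m, s) = (m*(-2)²)*m + m = (m*4)*m + m = (4*m)*m + m = 4*m² + m = m + 4*m²)
((103 + (0*C(-5, 2) + 6))*(-56))/(-21117) + 23998/15557 = ((103 + (0*(-5*(1 + 4*(-5))) + 6))*(-56))/(-21117) + 23998/15557 = ((103 + (0*(-5*(1 - 20)) + 6))*(-56))*(-1/21117) + 23998*(1/15557) = ((103 + (0*(-5*(-19)) + 6))*(-56))*(-1/21117) + 23998/15557 = ((103 + (0*95 + 6))*(-56))*(-1/21117) + 23998/15557 = ((103 + (0 + 6))*(-56))*(-1/21117) + 23998/15557 = ((103 + 6)*(-56))*(-1/21117) + 23998/15557 = (109*(-56))*(-1/21117) + 23998/15557 = -6104*(-1/21117) + 23998/15557 = 6104/21117 + 23998/15557 = 601725694/328517169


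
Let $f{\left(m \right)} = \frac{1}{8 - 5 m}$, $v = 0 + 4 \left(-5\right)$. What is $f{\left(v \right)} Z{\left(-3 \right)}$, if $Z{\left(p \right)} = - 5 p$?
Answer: $\frac{5}{36} \approx 0.13889$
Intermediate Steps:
$v = -20$ ($v = 0 - 20 = -20$)
$f{\left(v \right)} Z{\left(-3 \right)} = - \frac{1}{-8 + 5 \left(-20\right)} \left(\left(-5\right) \left(-3\right)\right) = - \frac{1}{-8 - 100} \cdot 15 = - \frac{1}{-108} \cdot 15 = \left(-1\right) \left(- \frac{1}{108}\right) 15 = \frac{1}{108} \cdot 15 = \frac{5}{36}$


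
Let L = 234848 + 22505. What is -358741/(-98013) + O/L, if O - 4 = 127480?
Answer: 104818161865/25223939589 ≈ 4.1555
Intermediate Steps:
O = 127484 (O = 4 + 127480 = 127484)
L = 257353
-358741/(-98013) + O/L = -358741/(-98013) + 127484/257353 = -358741*(-1/98013) + 127484*(1/257353) = 358741/98013 + 127484/257353 = 104818161865/25223939589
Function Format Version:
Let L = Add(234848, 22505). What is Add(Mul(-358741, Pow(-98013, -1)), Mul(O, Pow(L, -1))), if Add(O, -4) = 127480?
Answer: Rational(104818161865, 25223939589) ≈ 4.1555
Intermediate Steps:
O = 127484 (O = Add(4, 127480) = 127484)
L = 257353
Add(Mul(-358741, Pow(-98013, -1)), Mul(O, Pow(L, -1))) = Add(Mul(-358741, Pow(-98013, -1)), Mul(127484, Pow(257353, -1))) = Add(Mul(-358741, Rational(-1, 98013)), Mul(127484, Rational(1, 257353))) = Add(Rational(358741, 98013), Rational(127484, 257353)) = Rational(104818161865, 25223939589)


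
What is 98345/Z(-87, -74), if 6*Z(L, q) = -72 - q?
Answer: 295035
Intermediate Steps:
Z(L, q) = -12 - q/6 (Z(L, q) = (-72 - q)/6 = -12 - q/6)
98345/Z(-87, -74) = 98345/(-12 - ⅙*(-74)) = 98345/(-12 + 37/3) = 98345/(⅓) = 98345*3 = 295035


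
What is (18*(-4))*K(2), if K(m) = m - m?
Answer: 0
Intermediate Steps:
K(m) = 0
(18*(-4))*K(2) = (18*(-4))*0 = -72*0 = 0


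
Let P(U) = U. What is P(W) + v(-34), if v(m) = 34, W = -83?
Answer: -49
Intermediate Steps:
P(W) + v(-34) = -83 + 34 = -49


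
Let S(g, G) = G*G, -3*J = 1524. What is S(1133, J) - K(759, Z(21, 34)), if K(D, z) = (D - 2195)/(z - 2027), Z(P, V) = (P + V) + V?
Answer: 250063298/969 ≈ 2.5806e+5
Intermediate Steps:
J = -508 (J = -⅓*1524 = -508)
Z(P, V) = P + 2*V
S(g, G) = G²
K(D, z) = (-2195 + D)/(-2027 + z)
S(1133, J) - K(759, Z(21, 34)) = (-508)² - (-2195 + 759)/(-2027 + (21 + 2*34)) = 258064 - (-1436)/(-2027 + (21 + 68)) = 258064 - (-1436)/(-2027 + 89) = 258064 - (-1436)/(-1938) = 258064 - (-1)*(-1436)/1938 = 258064 - 1*718/969 = 258064 - 718/969 = 250063298/969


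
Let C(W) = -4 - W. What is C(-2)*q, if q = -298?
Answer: 596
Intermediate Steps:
C(-2)*q = (-4 - 1*(-2))*(-298) = (-4 + 2)*(-298) = -2*(-298) = 596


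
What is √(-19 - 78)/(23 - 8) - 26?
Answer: -26 + I*√97/15 ≈ -26.0 + 0.65659*I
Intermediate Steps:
√(-19 - 78)/(23 - 8) - 26 = √(-97)/15 - 26 = (I*√97)*(1/15) - 26 = I*√97/15 - 26 = -26 + I*√97/15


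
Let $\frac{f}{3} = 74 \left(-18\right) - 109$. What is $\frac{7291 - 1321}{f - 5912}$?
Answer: $- \frac{1194}{2047} \approx -0.58329$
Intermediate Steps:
$f = -4323$ ($f = 3 \left(74 \left(-18\right) - 109\right) = 3 \left(-1332 - 109\right) = 3 \left(-1441\right) = -4323$)
$\frac{7291 - 1321}{f - 5912} = \frac{7291 - 1321}{-4323 - 5912} = \frac{5970}{-10235} = 5970 \left(- \frac{1}{10235}\right) = - \frac{1194}{2047}$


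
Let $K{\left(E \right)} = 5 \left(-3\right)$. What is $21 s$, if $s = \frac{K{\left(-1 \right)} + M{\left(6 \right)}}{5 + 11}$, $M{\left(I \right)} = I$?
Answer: $- \frac{189}{16} \approx -11.813$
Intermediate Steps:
$K{\left(E \right)} = -15$
$s = - \frac{9}{16}$ ($s = \frac{-15 + 6}{5 + 11} = - \frac{9}{16} \approx -0.5625$)
$21 s = 21 \left(- \frac{9}{16}\right) = - \frac{189}{16}$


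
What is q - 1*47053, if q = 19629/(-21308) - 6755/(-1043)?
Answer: -149370555777/3174892 ≈ -47047.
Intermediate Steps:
q = 17637499/3174892 (q = 19629*(-1/21308) - 6755*(-1/1043) = -19629/21308 + 965/149 = 17637499/3174892 ≈ 5.5553)
q - 1*47053 = 17637499/3174892 - 1*47053 = 17637499/3174892 - 47053 = -149370555777/3174892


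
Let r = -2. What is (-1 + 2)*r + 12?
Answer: 10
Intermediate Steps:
(-1 + 2)*r + 12 = (-1 + 2)*(-2) + 12 = 1*(-2) + 12 = -2 + 12 = 10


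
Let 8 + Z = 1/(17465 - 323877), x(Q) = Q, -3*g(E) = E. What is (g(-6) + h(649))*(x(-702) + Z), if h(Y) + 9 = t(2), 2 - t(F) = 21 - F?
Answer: 1305315126/76603 ≈ 17040.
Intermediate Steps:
g(E) = -E/3
t(F) = -19 + F (t(F) = 2 - (21 - F) = 2 + (-21 + F) = -19 + F)
h(Y) = -26 (h(Y) = -9 + (-19 + 2) = -9 - 17 = -26)
Z = -2451297/306412 (Z = -8 + 1/(17465 - 323877) = -8 + 1/(-306412) = -8 - 1/306412 = -2451297/306412 ≈ -8.0000)
(g(-6) + h(649))*(x(-702) + Z) = (-⅓*(-6) - 26)*(-702 - 2451297/306412) = (2 - 26)*(-217552521/306412) = -24*(-217552521/306412) = 1305315126/76603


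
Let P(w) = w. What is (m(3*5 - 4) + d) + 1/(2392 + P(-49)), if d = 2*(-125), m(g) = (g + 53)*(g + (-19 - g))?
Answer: -3434837/2343 ≈ -1466.0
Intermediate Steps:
m(g) = -1007 - 19*g (m(g) = (53 + g)*(-19) = -1007 - 19*g)
d = -250
(m(3*5 - 4) + d) + 1/(2392 + P(-49)) = ((-1007 - 19*(3*5 - 4)) - 250) + 1/(2392 - 49) = ((-1007 - 19*(15 - 4)) - 250) + 1/2343 = ((-1007 - 19*11) - 250) + 1/2343 = ((-1007 - 209) - 250) + 1/2343 = (-1216 - 250) + 1/2343 = -1466 + 1/2343 = -3434837/2343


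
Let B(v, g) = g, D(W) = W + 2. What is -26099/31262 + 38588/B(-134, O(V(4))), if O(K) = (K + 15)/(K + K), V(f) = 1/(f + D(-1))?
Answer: 602673147/593978 ≈ 1014.6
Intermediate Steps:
D(W) = 2 + W
V(f) = 1/(1 + f) (V(f) = 1/(f + (2 - 1)) = 1/(f + 1) = 1/(1 + f))
O(K) = (15 + K)/(2*K) (O(K) = (15 + K)/((2*K)) = (15 + K)*(1/(2*K)) = (15 + K)/(2*K))
-26099/31262 + 38588/B(-134, O(V(4))) = -26099/31262 + 38588/(((15 + 1/(1 + 4))/(2*(1/(1 + 4))))) = -26099*1/31262 + 38588/(((15 + 1/5)/(2*(1/5)))) = -26099/31262 + 38588/(((15 + 1/5)/(2*(1/5)))) = -26099/31262 + 38588/(((1/2)*5*(76/5))) = -26099/31262 + 38588/38 = -26099/31262 + 38588*(1/38) = -26099/31262 + 19294/19 = 602673147/593978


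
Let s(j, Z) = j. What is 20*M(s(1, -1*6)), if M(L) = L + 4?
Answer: 100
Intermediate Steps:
M(L) = 4 + L
20*M(s(1, -1*6)) = 20*(4 + 1) = 20*5 = 100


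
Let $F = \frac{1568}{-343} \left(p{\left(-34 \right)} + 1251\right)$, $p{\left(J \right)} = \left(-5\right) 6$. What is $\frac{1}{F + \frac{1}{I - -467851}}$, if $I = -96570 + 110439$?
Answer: $- \frac{3372040}{18821763833} \approx -0.00017916$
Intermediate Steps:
$p{\left(J \right)} = -30$
$I = 13869$
$F = - \frac{39072}{7}$ ($F = \frac{1568}{-343} \left(-30 + 1251\right) = 1568 \left(- \frac{1}{343}\right) 1221 = \left(- \frac{32}{7}\right) 1221 = - \frac{39072}{7} \approx -5581.7$)
$\frac{1}{F + \frac{1}{I - -467851}} = \frac{1}{- \frac{39072}{7} + \frac{1}{13869 - -467851}} = \frac{1}{- \frac{39072}{7} + \frac{1}{13869 + 467851}} = \frac{1}{- \frac{39072}{7} + \frac{1}{481720}} = \frac{1}{- \frac{18821763833}{3372040}} = - \frac{3372040}{18821763833}$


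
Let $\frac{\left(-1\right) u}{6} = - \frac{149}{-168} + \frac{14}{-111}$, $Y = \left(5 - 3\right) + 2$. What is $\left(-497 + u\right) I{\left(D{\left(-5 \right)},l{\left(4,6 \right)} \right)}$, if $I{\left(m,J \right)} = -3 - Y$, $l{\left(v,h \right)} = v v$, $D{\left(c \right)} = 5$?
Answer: $\frac{519621}{148} \approx 3511.0$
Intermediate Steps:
$Y = 4$ ($Y = 2 + 2 = 4$)
$l{\left(v,h \right)} = v^{2}$
$I{\left(m,J \right)} = -7$ ($I{\left(m,J \right)} = -3 - 4 = -7$)
$u = - \frac{4729}{1036}$ ($u = - 6 \left(- \frac{149}{-168} + \frac{14}{-111}\right) = - 6 \left(\left(-149\right) \left(- \frac{1}{168}\right) + 14 \left(- \frac{1}{111}\right)\right) = - 6 \left(\frac{149}{168} - \frac{14}{111}\right) = \left(-6\right) \frac{4729}{6216} = - \frac{4729}{1036} \approx -4.5647$)
$\left(-497 + u\right) I{\left(D{\left(-5 \right)},l{\left(4,6 \right)} \right)} = \left(-497 - \frac{4729}{1036}\right) \left(-7\right) = \left(- \frac{519621}{1036}\right) \left(-7\right) = \frac{519621}{148}$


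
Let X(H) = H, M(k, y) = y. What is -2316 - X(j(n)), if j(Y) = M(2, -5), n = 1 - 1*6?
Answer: -2311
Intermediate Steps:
n = -5 (n = 1 - 6 = -5)
j(Y) = -5
-2316 - X(j(n)) = -2316 - 1*(-5) = -2316 + 5 = -2311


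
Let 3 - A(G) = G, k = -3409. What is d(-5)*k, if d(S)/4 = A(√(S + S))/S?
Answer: 40908/5 - 13636*I*√10/5 ≈ 8181.6 - 8624.2*I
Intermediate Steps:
A(G) = 3 - G
d(S) = 4*(3 - √2*√S)/S (d(S) = 4*((3 - √(S + S))/S) = 4*((3 - √(2*S))/S) = 4*((3 - √2*√S)/S) = 4*(3 - √2*√S)/S)
d(-5)*k = (4*(3 - √2*√(-5))/(-5))*(-3409) = (4*(-⅕)*(3 - √2*I*√5))*(-3409) = (4*(-⅕)*(3 - I*√10))*(-3409) = (-12/5 + 4*I*√10/5)*(-3409) = 40908/5 - 13636*I*√10/5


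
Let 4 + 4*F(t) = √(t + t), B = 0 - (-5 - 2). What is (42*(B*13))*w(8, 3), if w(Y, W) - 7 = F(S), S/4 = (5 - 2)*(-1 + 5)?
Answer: 22932 + 3822*√6 ≈ 32294.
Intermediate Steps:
S = 48 (S = 4*((5 - 2)*(-1 + 5)) = 4*(3*4) = 4*12 = 48)
B = 7 (B = 0 - 1*(-7) = 0 + 7 = 7)
F(t) = -1 + √2*√t/4 (F(t) = -1 + √(t + t)/4 = -1 + √(2*t)/4 = -1 + (√2*√t)/4 = -1 + √2*√t/4)
w(Y, W) = 6 + √6 (w(Y, W) = 7 + (-1 + √2*√48/4) = 7 + (-1 + √2*(4*√3)/4) = 7 + (-1 + √6) = 6 + √6)
(42*(B*13))*w(8, 3) = (42*(7*13))*(6 + √6) = (42*91)*(6 + √6) = 3822*(6 + √6) = 22932 + 3822*√6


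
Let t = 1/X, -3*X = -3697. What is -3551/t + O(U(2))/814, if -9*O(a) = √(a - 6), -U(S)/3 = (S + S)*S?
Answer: -13128047/3 - I*√30/7326 ≈ -4.376e+6 - 0.00074764*I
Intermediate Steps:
X = 3697/3 (X = -⅓*(-3697) = 3697/3 ≈ 1232.3)
U(S) = -6*S² (U(S) = -3*(S + S)*S = -3*2*S*S = -6*S²)
O(a) = -√(-6 + a)/9 (O(a) = -√(a - 6)/9 = -√(-6 + a)/9)
t = 3/3697 (t = 1/(3697/3) = 3/3697 ≈ 0.00081147)
-3551/t + O(U(2))/814 = -3551/3/3697 - √(-6 - 6*2²)/9/814 = -3551*3697/3 - √(-6 - 6*4)/9*(1/814) = -13128047/3 - √(-6 - 24)/9*(1/814) = -13128047/3 - I*√30/9*(1/814) = -13128047/3 - I*√30/7326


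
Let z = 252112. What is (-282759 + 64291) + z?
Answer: 33644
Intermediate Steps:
(-282759 + 64291) + z = (-282759 + 64291) + 252112 = -218468 + 252112 = 33644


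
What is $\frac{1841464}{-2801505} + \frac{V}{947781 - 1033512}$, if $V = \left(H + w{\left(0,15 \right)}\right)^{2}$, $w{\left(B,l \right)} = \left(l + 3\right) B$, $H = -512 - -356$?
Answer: $- \frac{75349325288}{80058608385} \approx -0.94118$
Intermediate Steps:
$H = -156$ ($H = -512 + 356 = -156$)
$w{\left(B,l \right)} = B \left(3 + l\right)$ ($w{\left(B,l \right)} = \left(3 + l\right) B = B \left(3 + l\right)$)
$V = 24336$ ($V = \left(-156 + 0 \left(3 + 15\right)\right)^{2} = \left(-156 + 0 \cdot 18\right)^{2} = \left(-156 + 0\right)^{2} = \left(-156\right)^{2} = 24336$)
$\frac{1841464}{-2801505} + \frac{V}{947781 - 1033512} = \frac{1841464}{-2801505} + \frac{24336}{947781 - 1033512} = 1841464 \left(- \frac{1}{2801505}\right) + \frac{24336}{-85731} = - \frac{1841464}{2801505} + 24336 \left(- \frac{1}{85731}\right) = - \frac{1841464}{2801505} - \frac{8112}{28577} = - \frac{75349325288}{80058608385}$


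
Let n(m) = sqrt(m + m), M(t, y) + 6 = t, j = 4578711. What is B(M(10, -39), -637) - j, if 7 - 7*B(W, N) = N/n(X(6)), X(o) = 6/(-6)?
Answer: -4578710 - 91*I*sqrt(2)/2 ≈ -4.5787e+6 - 64.347*I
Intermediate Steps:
M(t, y) = -6 + t
X(o) = -1 (X(o) = 6*(-1/6) = -1)
n(m) = sqrt(2)*sqrt(m) (n(m) = sqrt(2*m) = sqrt(2)*sqrt(m))
B(W, N) = 1 + I*N*sqrt(2)/14 (B(W, N) = 1 - N/(7*(sqrt(2)*sqrt(-1))) = 1 - N/(7*(sqrt(2)*I)) = 1 - N/(7*(I*sqrt(2))) = 1 - N*(-I*sqrt(2)/2)/7 = 1 - (-1)*I*N*sqrt(2)/14 = 1 + I*N*sqrt(2)/14)
B(M(10, -39), -637) - j = (1 + (1/14)*I*(-637)*sqrt(2)) - 1*4578711 = (1 - 91*I*sqrt(2)/2) - 4578711 = -4578710 - 91*I*sqrt(2)/2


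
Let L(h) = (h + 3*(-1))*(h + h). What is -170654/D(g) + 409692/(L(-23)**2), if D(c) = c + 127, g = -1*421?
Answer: 30528332689/52567788 ≈ 580.74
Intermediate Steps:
L(h) = 2*h*(-3 + h) (L(h) = (h - 3)*(2*h) = (-3 + h)*(2*h) = 2*h*(-3 + h))
g = -421
D(c) = 127 + c
-170654/D(g) + 409692/(L(-23)**2) = -170654/(127 - 421) + 409692/((2*(-23)*(-3 - 23))**2) = -170654/(-294) + 409692/((2*(-23)*(-26))**2) = -170654*(-1/294) + 409692/(1196**2) = 85327/147 + 409692/1430416 = 85327/147 + 409692*(1/1430416) = 85327/147 + 102423/357604 = 30528332689/52567788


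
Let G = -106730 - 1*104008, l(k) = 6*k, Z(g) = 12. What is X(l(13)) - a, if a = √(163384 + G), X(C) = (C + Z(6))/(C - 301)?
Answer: -90/223 - I*√47354 ≈ -0.40359 - 217.61*I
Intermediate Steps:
X(C) = (12 + C)/(-301 + C) (X(C) = (C + 12)/(C - 301) = (12 + C)/(-301 + C))
G = -210738 (G = -106730 - 104008 = -210738)
a = I*√47354 (a = √(163384 - 210738) = √(-47354) = I*√47354 ≈ 217.61*I)
X(l(13)) - a = (12 + 6*13)/(-301 + 6*13) - I*√47354 = (12 + 78)/(-301 + 78) - I*√47354 = 90/(-223) - I*√47354 = -1/223*90 - I*√47354 = -90/223 - I*√47354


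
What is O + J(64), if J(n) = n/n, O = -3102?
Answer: -3101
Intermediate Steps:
J(n) = 1
O + J(64) = -3102 + 1 = -3101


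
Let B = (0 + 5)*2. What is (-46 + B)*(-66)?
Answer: 2376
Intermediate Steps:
B = 10 (B = 5*2 = 10)
(-46 + B)*(-66) = (-46 + 10)*(-66) = -36*(-66) = 2376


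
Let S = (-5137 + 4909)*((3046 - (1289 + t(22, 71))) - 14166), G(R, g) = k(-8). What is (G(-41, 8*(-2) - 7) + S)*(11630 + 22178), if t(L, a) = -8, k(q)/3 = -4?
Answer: 95589280128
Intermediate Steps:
k(q) = -12 (k(q) = 3*(-4) = -12)
G(R, g) = -12
S = 2827428 (S = (-5137 + 4909)*((3046 - (1289 - 8)) - 14166) = -228*((3046 - 1*1281) - 14166) = -228*((3046 - 1281) - 14166) = -228*(1765 - 14166) = -228*(-12401) = 2827428)
(G(-41, 8*(-2) - 7) + S)*(11630 + 22178) = (-12 + 2827428)*(11630 + 22178) = 2827416*33808 = 95589280128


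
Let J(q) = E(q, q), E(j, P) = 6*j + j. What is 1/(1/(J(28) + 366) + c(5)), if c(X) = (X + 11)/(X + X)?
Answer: 2810/4501 ≈ 0.62431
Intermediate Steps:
E(j, P) = 7*j
J(q) = 7*q
c(X) = (11 + X)/(2*X) (c(X) = (11 + X)/((2*X)) = (11 + X)*(1/(2*X)) = (11 + X)/(2*X))
1/(1/(J(28) + 366) + c(5)) = 1/(1/(7*28 + 366) + (½)*(11 + 5)/5) = 1/(1/(196 + 366) + (½)*(⅕)*16) = 1/(1/562 + 8/5) = 1/(4501/2810) = 2810/4501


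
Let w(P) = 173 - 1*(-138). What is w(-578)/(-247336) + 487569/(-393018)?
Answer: -20119265797/16201250008 ≈ -1.2418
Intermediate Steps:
w(P) = 311 (w(P) = 173 + 138 = 311)
w(-578)/(-247336) + 487569/(-393018) = 311/(-247336) + 487569/(-393018) = 311*(-1/247336) + 487569*(-1/393018) = -311/247336 - 162523/131006 = -20119265797/16201250008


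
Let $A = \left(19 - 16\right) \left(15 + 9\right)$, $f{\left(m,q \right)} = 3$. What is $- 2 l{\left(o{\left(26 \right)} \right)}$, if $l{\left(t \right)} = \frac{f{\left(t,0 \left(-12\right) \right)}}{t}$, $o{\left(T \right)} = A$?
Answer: $- \frac{1}{12} \approx -0.083333$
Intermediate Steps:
$A = 72$ ($A = 3 \cdot 24 = 72$)
$o{\left(T \right)} = 72$
$l{\left(t \right)} = \frac{3}{t}$
$- 2 l{\left(o{\left(26 \right)} \right)} = - 2 \cdot \frac{3}{72} = - 2 \cdot 3 \cdot \frac{1}{72} = \left(-2\right) \frac{1}{24} = - \frac{1}{12}$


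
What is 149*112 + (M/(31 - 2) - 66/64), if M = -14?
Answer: 15485059/928 ≈ 16687.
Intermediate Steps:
149*112 + (M/(31 - 2) - 66/64) = 149*112 + (-14/(31 - 2) - 66/64) = 16688 + (-14/29 - 66*1/64) = 16688 + (-14*1/29 - 33/32) = 16688 + (-14/29 - 33/32) = 16688 - 1405/928 = 15485059/928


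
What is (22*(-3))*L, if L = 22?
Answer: -1452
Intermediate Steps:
(22*(-3))*L = (22*(-3))*22 = -66*22 = -1452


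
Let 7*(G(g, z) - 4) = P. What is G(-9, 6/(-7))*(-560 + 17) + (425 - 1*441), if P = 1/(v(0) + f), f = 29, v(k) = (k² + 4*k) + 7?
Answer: -183973/84 ≈ -2190.2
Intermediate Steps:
v(k) = 7 + k² + 4*k
P = 1/36 (P = 1/((7 + 0² + 4*0) + 29) = 1/((7 + 0 + 0) + 29) = 1/(7 + 29) = 1/36 ≈ 0.027778)
G(g, z) = 1009/252 (G(g, z) = 4 + (⅐)*(1/36) = 4 + 1/252 = 1009/252)
G(-9, 6/(-7))*(-560 + 17) + (425 - 1*441) = 1009*(-560 + 17)/252 + (425 - 1*441) = (1009/252)*(-543) + (425 - 441) = -182629/84 - 16 = -183973/84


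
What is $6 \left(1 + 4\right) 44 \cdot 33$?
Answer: $43560$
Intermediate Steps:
$6 \left(1 + 4\right) 44 \cdot 33 = 6 \cdot 5 \cdot 44 \cdot 33 = 30 \cdot 44 \cdot 33 = 1320 \cdot 33 = 43560$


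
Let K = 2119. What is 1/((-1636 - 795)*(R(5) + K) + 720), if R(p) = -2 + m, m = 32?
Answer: -1/5223499 ≈ -1.9144e-7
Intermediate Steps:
R(p) = 30 (R(p) = -2 + 32 = 30)
1/((-1636 - 795)*(R(5) + K) + 720) = 1/((-1636 - 795)*(30 + 2119) + 720) = 1/(-2431*2149 + 720) = 1/(-5224219 + 720) = 1/(-5223499) = -1/5223499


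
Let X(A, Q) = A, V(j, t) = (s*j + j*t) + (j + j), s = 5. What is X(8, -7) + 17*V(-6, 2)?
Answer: -910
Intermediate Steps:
V(j, t) = 7*j + j*t (V(j, t) = (5*j + j*t) + (j + j) = (5*j + j*t) + 2*j = 7*j + j*t)
X(8, -7) + 17*V(-6, 2) = 8 + 17*(-6*(7 + 2)) = 8 + 17*(-6*9) = 8 + 17*(-54) = 8 - 918 = -910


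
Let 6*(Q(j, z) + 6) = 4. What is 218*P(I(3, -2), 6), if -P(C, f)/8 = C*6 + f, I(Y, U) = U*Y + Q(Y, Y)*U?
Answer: -59296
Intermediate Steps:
Q(j, z) = -16/3 (Q(j, z) = -6 + (⅙)*4 = -6 + ⅔ = -16/3)
I(Y, U) = -16*U/3 + U*Y (I(Y, U) = U*Y - 16*U/3 = -16*U/3 + U*Y)
P(C, f) = -48*C - 8*f (P(C, f) = -8*(C*6 + f) = -8*(6*C + f) = -8*(f + 6*C) = -48*C - 8*f)
218*P(I(3, -2), 6) = 218*(-16*(-2)*(-16 + 3*3) - 8*6) = 218*(-16*(-2)*(-16 + 9) - 48) = 218*(-16*(-2)*(-7) - 48) = 218*(-48*14/3 - 48) = 218*(-224 - 48) = 218*(-272) = -59296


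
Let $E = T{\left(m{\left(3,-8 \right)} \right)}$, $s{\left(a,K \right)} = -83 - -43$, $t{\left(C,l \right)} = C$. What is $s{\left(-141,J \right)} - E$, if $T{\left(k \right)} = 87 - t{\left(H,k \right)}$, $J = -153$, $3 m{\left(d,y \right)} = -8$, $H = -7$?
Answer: $-134$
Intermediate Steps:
$m{\left(d,y \right)} = - \frac{8}{3}$ ($m{\left(d,y \right)} = \frac{1}{3} \left(-8\right) = - \frac{8}{3}$)
$s{\left(a,K \right)} = -40$ ($s{\left(a,K \right)} = -83 + 43 = -40$)
$T{\left(k \right)} = 94$ ($T{\left(k \right)} = 87 - -7 = 87 + 7 = 94$)
$E = 94$
$s{\left(-141,J \right)} - E = -40 - 94 = -134$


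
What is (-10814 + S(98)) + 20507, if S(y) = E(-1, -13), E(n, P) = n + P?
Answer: 9679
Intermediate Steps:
E(n, P) = P + n
S(y) = -14 (S(y) = -13 - 1 = -14)
(-10814 + S(98)) + 20507 = (-10814 - 14) + 20507 = -10828 + 20507 = 9679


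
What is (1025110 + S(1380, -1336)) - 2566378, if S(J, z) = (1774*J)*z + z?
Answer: -3272230924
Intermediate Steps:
S(J, z) = z + 1774*J*z (S(J, z) = 1774*J*z + z = z + 1774*J*z)
(1025110 + S(1380, -1336)) - 2566378 = (1025110 - 1336*(1 + 1774*1380)) - 2566378 = (1025110 - 1336*(1 + 2448120)) - 2566378 = (1025110 - 1336*2448121) - 2566378 = (1025110 - 3270689656) - 2566378 = -3269664546 - 2566378 = -3272230924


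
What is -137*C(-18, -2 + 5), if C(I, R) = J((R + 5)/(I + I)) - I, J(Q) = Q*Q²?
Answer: -1796618/729 ≈ -2464.5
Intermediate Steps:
J(Q) = Q³
C(I, R) = -I + (5 + R)³/(8*I³) (C(I, R) = ((R + 5)/(I + I))³ - I = ((5 + R)/((2*I)))³ - I = ((5 + R)*(1/(2*I)))³ - I = ((5 + R)/(2*I))³ - I = (5 + R)³/(8*I³) - I = -I + (5 + R)³/(8*I³))
-137*C(-18, -2 + 5) = -137*(-1*(-18) + (⅛)*(5 + (-2 + 5))³/(-18)³) = -137*(18 + (⅛)*(-1/5832)*(5 + 3)³) = -137*(18 + (⅛)*(-1/5832)*8³) = -137*(18 + (⅛)*(-1/5832)*512) = -137*(18 - 8/729) = -137*13114/729 = -1796618/729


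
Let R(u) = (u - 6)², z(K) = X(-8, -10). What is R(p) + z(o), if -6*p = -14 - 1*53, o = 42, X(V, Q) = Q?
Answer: 601/36 ≈ 16.694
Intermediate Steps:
z(K) = -10
p = 67/6 (p = -(-14 - 1*53)/6 = -(-14 - 53)/6 = -⅙*(-67) = 67/6 ≈ 11.167)
R(u) = (-6 + u)²
R(p) + z(o) = (-6 + 67/6)² - 10 = (31/6)² - 10 = 961/36 - 10 = 601/36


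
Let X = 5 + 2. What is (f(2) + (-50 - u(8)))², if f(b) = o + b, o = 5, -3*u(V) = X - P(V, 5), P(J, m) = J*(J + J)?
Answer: 62500/9 ≈ 6944.4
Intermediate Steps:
X = 7
P(J, m) = 2*J² (P(J, m) = J*(2*J) = 2*J²)
u(V) = -7/3 + 2*V²/3 (u(V) = -(7 - 2*V²)/3 = -7/3 + 2*V²/3)
f(b) = 5 + b
(f(2) + (-50 - u(8)))² = ((5 + 2) + (-50 - (-7/3 + (⅔)*8²)))² = (7 + (-50 - (-7/3 + (⅔)*64)))² = (7 + (-50 - (-7/3 + 128/3)))² = (7 + (-50 - 1*121/3))² = (7 + (-50 - 121/3))² = (7 - 271/3)² = (-250/3)² = 62500/9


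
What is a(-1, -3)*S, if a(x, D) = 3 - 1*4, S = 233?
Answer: -233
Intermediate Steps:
a(x, D) = -1 (a(x, D) = 3 - 4 = -1)
a(-1, -3)*S = -1*233 = -233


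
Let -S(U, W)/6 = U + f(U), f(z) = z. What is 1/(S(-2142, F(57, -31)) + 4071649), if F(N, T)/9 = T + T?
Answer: 1/4097353 ≈ 2.4406e-7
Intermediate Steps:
F(N, T) = 18*T (F(N, T) = 9*(T + T) = 9*(2*T) = 18*T)
S(U, W) = -12*U (S(U, W) = -6*(U + U) = -12*U)
1/(S(-2142, F(57, -31)) + 4071649) = 1/(-12*(-2142) + 4071649) = 1/(25704 + 4071649) = 1/4097353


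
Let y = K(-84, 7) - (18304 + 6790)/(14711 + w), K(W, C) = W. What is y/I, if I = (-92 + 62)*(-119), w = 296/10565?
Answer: -6660283517/277428289635 ≈ -0.024007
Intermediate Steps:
w = 296/10565 (w = 296*(1/10565) = 296/10565 ≈ 0.028017)
I = 3570 (I = -30*(-119) = 3570)
y = -13320567034/155422011 (y = -84 - (18304 + 6790)/(14711 + 296/10565) = -84 - 25094/155422011/10565 = -84 - 25094*10565/155422011 = -84 - 1*265118110/155422011 = -84 - 265118110/155422011 = -13320567034/155422011 ≈ -85.706)
y/I = -13320567034/155422011/3570 = -13320567034/155422011*1/3570 = -6660283517/277428289635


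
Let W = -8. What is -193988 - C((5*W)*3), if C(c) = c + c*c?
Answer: -208268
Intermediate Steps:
C(c) = c + c²
-193988 - C((5*W)*3) = -193988 - (5*(-8))*3*(1 + (5*(-8))*3) = -193988 - (-40*3)*(1 - 40*3) = -193988 - (-120)*(1 - 120) = -193988 - (-120)*(-119) = -193988 - 1*14280 = -193988 - 14280 = -208268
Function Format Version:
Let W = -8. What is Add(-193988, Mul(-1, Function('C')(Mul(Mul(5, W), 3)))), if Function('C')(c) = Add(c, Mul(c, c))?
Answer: -208268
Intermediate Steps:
Function('C')(c) = Add(c, Pow(c, 2))
Add(-193988, Mul(-1, Function('C')(Mul(Mul(5, W), 3)))) = Add(-193988, Mul(-1, Mul(Mul(Mul(5, -8), 3), Add(1, Mul(Mul(5, -8), 3))))) = Add(-193988, Mul(-1, Mul(Mul(-40, 3), Add(1, Mul(-40, 3))))) = Add(-193988, Mul(-1, Mul(-120, Add(1, -120)))) = Add(-193988, Mul(-1, Mul(-120, -119))) = Add(-193988, Mul(-1, 14280)) = Add(-193988, -14280) = -208268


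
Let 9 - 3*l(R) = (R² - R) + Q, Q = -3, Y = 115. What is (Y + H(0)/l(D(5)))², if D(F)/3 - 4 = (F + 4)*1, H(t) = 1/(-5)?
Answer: 79383626001/6002500 ≈ 13225.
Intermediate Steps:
H(t) = -⅕
D(F) = 24 + 3*F (D(F) = 12 + 3*((F + 4)*1) = 12 + 3*((4 + F)*1) = 12 + 3*(4 + F) = 12 + (12 + 3*F) = 24 + 3*F)
l(R) = 4 - R²/3 + R/3 (l(R) = 3 - ((R² - R) - 3)/3 = 3 - (-3 + R² - R)/3 = 3 + (1 - R²/3 + R/3) = 4 - R²/3 + R/3)
(Y + H(0)/l(D(5)))² = (115 - 1/(5*(4 - (24 + 3*5)²/3 + (24 + 3*5)/3)))² = (115 - 1/(5*(4 - (24 + 15)²/3 + (24 + 15)/3)))² = (115 - 1/(5*(4 - ⅓*39² + (⅓)*39)))² = (115 - 1/(5*(4 - ⅓*1521 + 13)))² = (115 - 1/(5*(4 - 507 + 13)))² = (115 - ⅕/(-490))² = (115 - ⅕*(-1/490))² = (115 + 1/2450)² = (281751/2450)² = 79383626001/6002500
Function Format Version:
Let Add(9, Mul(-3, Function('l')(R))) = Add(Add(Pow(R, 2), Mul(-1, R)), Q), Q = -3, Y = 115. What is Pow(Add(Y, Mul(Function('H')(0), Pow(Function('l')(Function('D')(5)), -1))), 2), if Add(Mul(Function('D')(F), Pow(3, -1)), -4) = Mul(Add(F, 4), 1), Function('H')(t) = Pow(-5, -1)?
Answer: Rational(79383626001, 6002500) ≈ 13225.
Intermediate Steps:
Function('H')(t) = Rational(-1, 5)
Function('D')(F) = Add(24, Mul(3, F)) (Function('D')(F) = Add(12, Mul(3, Mul(Add(F, 4), 1))) = Add(12, Mul(3, Mul(Add(4, F), 1))) = Add(12, Mul(3, Add(4, F))) = Add(12, Add(12, Mul(3, F))) = Add(24, Mul(3, F)))
Function('l')(R) = Add(4, Mul(Rational(-1, 3), Pow(R, 2)), Mul(Rational(1, 3), R)) (Function('l')(R) = Add(3, Mul(Rational(-1, 3), Add(Add(Pow(R, 2), Mul(-1, R)), -3))) = Add(3, Mul(Rational(-1, 3), Add(-3, Pow(R, 2), Mul(-1, R)))) = Add(3, Add(1, Mul(Rational(-1, 3), Pow(R, 2)), Mul(Rational(1, 3), R))) = Add(4, Mul(Rational(-1, 3), Pow(R, 2)), Mul(Rational(1, 3), R)))
Pow(Add(Y, Mul(Function('H')(0), Pow(Function('l')(Function('D')(5)), -1))), 2) = Pow(Add(115, Mul(Rational(-1, 5), Pow(Add(4, Mul(Rational(-1, 3), Pow(Add(24, Mul(3, 5)), 2)), Mul(Rational(1, 3), Add(24, Mul(3, 5)))), -1))), 2) = Pow(Add(115, Mul(Rational(-1, 5), Pow(Add(4, Mul(Rational(-1, 3), Pow(Add(24, 15), 2)), Mul(Rational(1, 3), Add(24, 15))), -1))), 2) = Pow(Add(115, Mul(Rational(-1, 5), Pow(Add(4, Mul(Rational(-1, 3), Pow(39, 2)), Mul(Rational(1, 3), 39)), -1))), 2) = Pow(Add(115, Mul(Rational(-1, 5), Pow(Add(4, Mul(Rational(-1, 3), 1521), 13), -1))), 2) = Pow(Add(115, Mul(Rational(-1, 5), Pow(Add(4, -507, 13), -1))), 2) = Pow(Add(115, Mul(Rational(-1, 5), Pow(-490, -1))), 2) = Pow(Add(115, Mul(Rational(-1, 5), Rational(-1, 490))), 2) = Pow(Add(115, Rational(1, 2450)), 2) = Pow(Rational(281751, 2450), 2) = Rational(79383626001, 6002500)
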